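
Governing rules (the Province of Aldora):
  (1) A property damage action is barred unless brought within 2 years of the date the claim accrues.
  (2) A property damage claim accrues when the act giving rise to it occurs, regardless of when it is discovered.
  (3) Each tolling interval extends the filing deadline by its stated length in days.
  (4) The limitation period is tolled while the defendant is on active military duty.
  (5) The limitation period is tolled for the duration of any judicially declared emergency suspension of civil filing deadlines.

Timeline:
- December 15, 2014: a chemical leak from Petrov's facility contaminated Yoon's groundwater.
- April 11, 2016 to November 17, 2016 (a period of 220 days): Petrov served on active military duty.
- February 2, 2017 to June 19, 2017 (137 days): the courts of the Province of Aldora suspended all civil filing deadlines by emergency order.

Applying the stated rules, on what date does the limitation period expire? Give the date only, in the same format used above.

December 7, 2017

The claim accrued on December 15, 2014, the date of the act.
Adding the 2 years base period to December 15, 2014 gives a deadline of December 15, 2016, before any tolling.
The defendant's active military service from April 11, 2016 to November 17, 2016 tolled the period for 220 days, extending the deadline to July 23, 2017.
Because the emergency suspension of filing deadlines ran from February 2, 2017 to June 19, 2017, the deadline is extended by 137 days to December 7, 2017.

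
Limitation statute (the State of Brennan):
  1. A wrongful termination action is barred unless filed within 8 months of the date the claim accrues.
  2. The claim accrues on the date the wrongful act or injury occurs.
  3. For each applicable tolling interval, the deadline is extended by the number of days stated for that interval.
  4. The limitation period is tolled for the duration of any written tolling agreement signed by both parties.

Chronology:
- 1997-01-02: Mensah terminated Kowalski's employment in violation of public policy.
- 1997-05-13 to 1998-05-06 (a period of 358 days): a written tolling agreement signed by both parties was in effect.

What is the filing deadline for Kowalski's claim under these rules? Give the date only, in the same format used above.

The claim accrued on 1997-01-02, the date of the act.
8 months from 1997-01-02 is 1997-09-02.
The written tolling agreement from 1997-05-13 to 1998-05-06 tolled the period for 358 days, extending the deadline to 1998-08-26.

1998-08-26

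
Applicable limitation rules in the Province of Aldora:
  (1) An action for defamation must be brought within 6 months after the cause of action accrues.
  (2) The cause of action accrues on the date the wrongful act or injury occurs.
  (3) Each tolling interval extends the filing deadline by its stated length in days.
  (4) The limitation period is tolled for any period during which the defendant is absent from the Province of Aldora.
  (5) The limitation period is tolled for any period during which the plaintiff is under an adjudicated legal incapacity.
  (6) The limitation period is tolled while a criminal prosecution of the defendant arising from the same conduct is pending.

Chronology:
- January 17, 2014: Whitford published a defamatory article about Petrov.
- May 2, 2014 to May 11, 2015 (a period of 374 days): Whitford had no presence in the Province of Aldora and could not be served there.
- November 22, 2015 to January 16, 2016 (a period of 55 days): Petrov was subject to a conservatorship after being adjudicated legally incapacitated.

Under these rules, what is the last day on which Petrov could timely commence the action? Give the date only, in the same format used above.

The claim accrued on January 17, 2014, when the wrongful act occurred.
6 months from January 17, 2014 is July 17, 2014.
Because the defendant's absence from the jurisdiction ran from May 2, 2014 to May 11, 2015, the deadline is extended by 374 days to July 26, 2015.
The plaintiff's legal incapacity starting November 22, 2015 came too late — the period had run on July 26, 2015 — and so does not extend the deadline.

July 26, 2015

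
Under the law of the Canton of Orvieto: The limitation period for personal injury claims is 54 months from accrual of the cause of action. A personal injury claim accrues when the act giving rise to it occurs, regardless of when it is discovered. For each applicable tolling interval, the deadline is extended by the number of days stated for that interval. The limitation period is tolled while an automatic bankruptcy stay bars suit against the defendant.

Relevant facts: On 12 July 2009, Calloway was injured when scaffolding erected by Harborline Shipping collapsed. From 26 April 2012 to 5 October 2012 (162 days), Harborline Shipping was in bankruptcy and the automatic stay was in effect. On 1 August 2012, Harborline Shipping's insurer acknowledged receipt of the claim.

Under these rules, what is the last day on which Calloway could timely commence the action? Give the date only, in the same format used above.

The claim accrued on 12 July 2009, when the wrongful act occurred.
54 months from 12 July 2009 is 12 January 2014.
The period was tolled for 162 days by the automatic bankruptcy stay (26 April 2012 to 5 October 2012), pushing the deadline to 23 June 2014.
The other events in the timeline have no effect on the limitation period under the stated rules.

23 June 2014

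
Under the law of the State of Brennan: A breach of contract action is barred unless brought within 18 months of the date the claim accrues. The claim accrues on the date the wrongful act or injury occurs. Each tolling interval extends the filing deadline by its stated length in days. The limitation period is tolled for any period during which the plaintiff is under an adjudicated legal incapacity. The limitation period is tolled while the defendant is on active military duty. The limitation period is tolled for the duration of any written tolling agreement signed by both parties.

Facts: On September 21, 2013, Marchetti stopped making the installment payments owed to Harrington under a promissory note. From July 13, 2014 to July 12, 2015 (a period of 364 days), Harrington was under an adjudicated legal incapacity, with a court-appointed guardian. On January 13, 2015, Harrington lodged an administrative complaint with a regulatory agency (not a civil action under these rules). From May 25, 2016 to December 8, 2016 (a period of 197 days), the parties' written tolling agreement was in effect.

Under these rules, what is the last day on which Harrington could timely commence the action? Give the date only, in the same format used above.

The limitation period began to run on September 21, 2013.
Adding the 18 months base period to September 21, 2013 gives a deadline of March 21, 2015, before any tolling.
The plaintiff's legal incapacity from July 13, 2014 to July 12, 2015 tolled the period for 364 days, extending the deadline to March 19, 2016.
By the time the written tolling agreement began on May 25, 2016, the limitation period had already expired on March 19, 2016; that interval cannot revive it.
The other events in the timeline have no effect on the limitation period under the stated rules.

March 19, 2016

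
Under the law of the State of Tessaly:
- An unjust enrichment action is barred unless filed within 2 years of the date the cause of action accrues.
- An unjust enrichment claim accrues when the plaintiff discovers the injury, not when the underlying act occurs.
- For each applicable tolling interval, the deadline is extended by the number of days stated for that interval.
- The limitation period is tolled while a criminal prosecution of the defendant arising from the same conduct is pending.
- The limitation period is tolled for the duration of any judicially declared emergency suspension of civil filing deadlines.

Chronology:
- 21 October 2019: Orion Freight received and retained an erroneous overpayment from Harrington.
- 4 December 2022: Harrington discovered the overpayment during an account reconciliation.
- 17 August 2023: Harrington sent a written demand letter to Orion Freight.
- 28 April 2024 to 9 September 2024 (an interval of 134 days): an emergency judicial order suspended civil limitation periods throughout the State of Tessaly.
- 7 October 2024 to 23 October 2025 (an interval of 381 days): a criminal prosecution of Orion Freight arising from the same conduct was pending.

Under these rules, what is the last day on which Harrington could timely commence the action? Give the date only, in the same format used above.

The claim did not accrue until Harrington discovered the injury on 4 December 2022; the 21 October 2019 act date does not start the clock under the stated rule.
The untolled deadline — 2 years after 4 December 2022 — is 4 December 2024.
Because the emergency suspension of filing deadlines ran from 28 April 2024 to 9 September 2024, the deadline is extended by 134 days to 17 April 2025.
Because the pending criminal prosecution ran from 7 October 2024 to 23 October 2025, the deadline is extended by 381 days to 3 May 2026.
Nothing else in the chronology tolls or restarts the period.

3 May 2026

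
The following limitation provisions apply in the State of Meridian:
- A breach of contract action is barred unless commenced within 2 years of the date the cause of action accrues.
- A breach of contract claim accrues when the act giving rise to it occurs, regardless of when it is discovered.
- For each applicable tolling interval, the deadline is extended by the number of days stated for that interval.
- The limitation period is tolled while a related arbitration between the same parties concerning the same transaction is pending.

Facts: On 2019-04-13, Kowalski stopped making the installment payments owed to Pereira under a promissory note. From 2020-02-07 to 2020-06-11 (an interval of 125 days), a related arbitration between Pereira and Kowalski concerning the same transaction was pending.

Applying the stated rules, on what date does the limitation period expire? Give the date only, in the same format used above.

The claim accrued on 2019-04-13, when the wrongful act occurred.
Adding the 2 years base period to 2019-04-13 gives a deadline of 2021-04-13, before any tolling.
The pending related arbitration from 2020-02-07 to 2020-06-11 tolled the period for 125 days, extending the deadline to 2021-08-16.

2021-08-16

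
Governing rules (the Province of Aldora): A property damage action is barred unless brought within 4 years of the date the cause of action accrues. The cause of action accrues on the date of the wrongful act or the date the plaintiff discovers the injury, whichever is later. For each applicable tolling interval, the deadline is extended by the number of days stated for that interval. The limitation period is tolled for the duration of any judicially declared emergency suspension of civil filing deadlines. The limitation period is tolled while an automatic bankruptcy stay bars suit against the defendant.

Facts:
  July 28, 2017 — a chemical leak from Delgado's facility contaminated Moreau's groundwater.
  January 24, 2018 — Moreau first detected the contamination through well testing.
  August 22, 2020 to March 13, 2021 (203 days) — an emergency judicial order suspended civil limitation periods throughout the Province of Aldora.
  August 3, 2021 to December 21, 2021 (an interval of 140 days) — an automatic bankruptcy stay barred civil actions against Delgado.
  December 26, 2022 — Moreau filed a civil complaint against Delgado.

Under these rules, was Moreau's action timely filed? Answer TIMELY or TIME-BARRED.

TIMELY

Taking the later of the act (July 28, 2017) and discovery (January 24, 2018), the claim accrued on January 24, 2018.
The untolled deadline — 4 years after January 24, 2018 — is January 24, 2022.
The emergency suspension of filing deadlines from August 22, 2020 to March 13, 2021 tolled the period for 203 days, extending the deadline to August 15, 2022.
The period was tolled for 140 days by the automatic bankruptcy stay (August 3, 2021 to December 21, 2021), pushing the deadline to January 2, 2023.
Filing on December 26, 2022 beat the January 2, 2023 deadline — the action is timely.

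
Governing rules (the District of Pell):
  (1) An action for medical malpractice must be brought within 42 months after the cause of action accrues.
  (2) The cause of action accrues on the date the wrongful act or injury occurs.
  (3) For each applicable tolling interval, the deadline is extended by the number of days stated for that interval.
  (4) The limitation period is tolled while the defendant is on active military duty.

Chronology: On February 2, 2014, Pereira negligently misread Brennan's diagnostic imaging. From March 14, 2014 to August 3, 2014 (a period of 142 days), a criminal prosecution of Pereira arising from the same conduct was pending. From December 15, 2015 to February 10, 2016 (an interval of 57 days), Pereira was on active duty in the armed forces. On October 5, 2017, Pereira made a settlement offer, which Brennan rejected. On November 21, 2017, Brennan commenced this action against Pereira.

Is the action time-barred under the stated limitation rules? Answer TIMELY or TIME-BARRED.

The cause of action accrued on February 2, 2014, the date of the act.
Adding the 42 months base period to February 2, 2014 gives a deadline of August 2, 2017, before any tolling.
Because the defendant's active military service ran from December 15, 2015 to February 10, 2016, the deadline is extended by 57 days to September 28, 2017.
The pending criminal prosecution from March 14, 2014 to August 3, 2014 does not toll the period, because no stated rule makes a criminal prosecution a tolling event.
The other events in the timeline have no effect on the limitation period under the stated rules.
The November 21, 2017 filing falls after the September 28, 2017 deadline; the claim is time-barred.

TIME-BARRED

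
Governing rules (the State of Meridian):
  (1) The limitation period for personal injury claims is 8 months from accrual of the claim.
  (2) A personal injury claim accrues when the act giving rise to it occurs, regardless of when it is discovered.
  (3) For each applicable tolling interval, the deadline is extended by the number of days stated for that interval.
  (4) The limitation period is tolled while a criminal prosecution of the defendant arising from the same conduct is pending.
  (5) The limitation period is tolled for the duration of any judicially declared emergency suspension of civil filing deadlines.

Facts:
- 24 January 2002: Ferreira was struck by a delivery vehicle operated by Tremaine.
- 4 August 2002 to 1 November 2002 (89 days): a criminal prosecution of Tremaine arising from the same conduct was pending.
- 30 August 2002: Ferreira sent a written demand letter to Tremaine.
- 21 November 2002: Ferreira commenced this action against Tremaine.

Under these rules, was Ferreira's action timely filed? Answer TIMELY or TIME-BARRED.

The limitation period began to run on 24 January 2002.
The untolled deadline — 8 months after 24 January 2002 — is 24 September 2002.
The pending criminal prosecution from 4 August 2002 to 1 November 2002 tolled the period for 89 days, extending the deadline to 22 December 2002.
The other events in the timeline have no effect on the limitation period under the stated rules.
The 21 November 2002 filing precedes the 22 December 2002 deadline; the claim is timely.

TIMELY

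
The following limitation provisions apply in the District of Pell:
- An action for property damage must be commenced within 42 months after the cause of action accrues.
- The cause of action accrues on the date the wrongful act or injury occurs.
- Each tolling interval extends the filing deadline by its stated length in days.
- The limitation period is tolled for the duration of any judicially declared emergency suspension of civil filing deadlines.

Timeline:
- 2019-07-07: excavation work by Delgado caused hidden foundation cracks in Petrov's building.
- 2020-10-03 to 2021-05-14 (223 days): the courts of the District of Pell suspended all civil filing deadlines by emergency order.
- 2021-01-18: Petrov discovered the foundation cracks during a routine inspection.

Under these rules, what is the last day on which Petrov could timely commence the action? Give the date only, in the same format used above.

2023-08-18

Because the rule ties accrual to occurrence, the claim accrued on 2019-07-07, not on the 2021-01-18 discovery date.
Adding the 42 months base period to 2019-07-07 gives a deadline of 2023-01-07, before any tolling.
Because the emergency suspension of filing deadlines ran from 2020-10-03 to 2021-05-14, the deadline is extended by 223 days to 2023-08-18.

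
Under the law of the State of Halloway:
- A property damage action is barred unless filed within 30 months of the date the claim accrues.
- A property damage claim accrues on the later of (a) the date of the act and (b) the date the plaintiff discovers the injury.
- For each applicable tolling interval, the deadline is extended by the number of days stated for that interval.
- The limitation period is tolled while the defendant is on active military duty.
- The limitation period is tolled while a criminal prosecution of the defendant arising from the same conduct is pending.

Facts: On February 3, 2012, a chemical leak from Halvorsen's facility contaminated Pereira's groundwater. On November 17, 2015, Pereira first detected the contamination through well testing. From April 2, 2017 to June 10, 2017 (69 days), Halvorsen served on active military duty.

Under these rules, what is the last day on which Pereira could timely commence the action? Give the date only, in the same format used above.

July 25, 2018

The claim accrued on November 17, 2015 — the later of the February 3, 2012 act and the November 17, 2015 discovery.
30 months from November 17, 2015 is May 17, 2018.
The defendant's active military service from April 2, 2017 to June 10, 2017 tolled the period for 69 days, extending the deadline to July 25, 2018.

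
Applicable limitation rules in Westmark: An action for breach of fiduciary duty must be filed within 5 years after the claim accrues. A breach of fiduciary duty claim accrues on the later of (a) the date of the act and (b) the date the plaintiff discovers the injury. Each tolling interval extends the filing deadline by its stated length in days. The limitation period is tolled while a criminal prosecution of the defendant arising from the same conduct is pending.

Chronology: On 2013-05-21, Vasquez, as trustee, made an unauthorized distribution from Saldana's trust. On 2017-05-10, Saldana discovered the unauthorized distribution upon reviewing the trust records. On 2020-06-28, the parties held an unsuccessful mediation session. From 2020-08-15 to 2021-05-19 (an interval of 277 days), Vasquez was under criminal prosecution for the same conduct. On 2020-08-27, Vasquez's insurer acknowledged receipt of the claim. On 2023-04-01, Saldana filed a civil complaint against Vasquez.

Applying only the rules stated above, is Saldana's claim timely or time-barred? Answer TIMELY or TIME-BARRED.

TIME-BARRED

Taking the later of the act (2013-05-21) and discovery (2017-05-10), the claim accrued on 2017-05-10.
5 years from 2017-05-10 is 2022-05-10.
The period was tolled for 277 days by the pending criminal prosecution (2020-08-15 to 2021-05-19), pushing the deadline to 2023-02-11.
None of the other events listed affects the running of the period under the stated rules.
Filing on 2023-04-01 missed the 2023-02-11 deadline — the action is time-barred.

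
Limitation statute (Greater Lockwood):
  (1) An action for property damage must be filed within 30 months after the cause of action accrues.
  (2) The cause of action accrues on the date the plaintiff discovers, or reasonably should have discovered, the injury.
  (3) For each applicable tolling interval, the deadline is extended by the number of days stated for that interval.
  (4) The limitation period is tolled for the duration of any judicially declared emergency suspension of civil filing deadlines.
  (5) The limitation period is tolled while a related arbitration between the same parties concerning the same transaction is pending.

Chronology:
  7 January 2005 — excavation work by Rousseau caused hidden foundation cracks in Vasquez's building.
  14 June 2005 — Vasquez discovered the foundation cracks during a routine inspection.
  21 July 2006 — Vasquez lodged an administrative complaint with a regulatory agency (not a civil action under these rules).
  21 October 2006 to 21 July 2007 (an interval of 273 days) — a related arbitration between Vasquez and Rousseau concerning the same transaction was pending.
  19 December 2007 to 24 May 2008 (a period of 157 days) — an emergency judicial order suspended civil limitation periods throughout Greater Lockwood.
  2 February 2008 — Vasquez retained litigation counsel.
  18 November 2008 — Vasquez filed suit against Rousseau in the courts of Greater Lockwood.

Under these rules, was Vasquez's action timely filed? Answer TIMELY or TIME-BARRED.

TIMELY

Accrual is tied to discovery, so the period began on 14 June 2005 rather than on 7 January 2005 when the act occurred.
Adding the 30 months base period to 14 June 2005 gives a deadline of 14 December 2007, before any tolling.
The period was tolled for 273 days by the pending related arbitration (21 October 2006 to 21 July 2007), pushing the deadline to 12 September 2008.
The period was tolled for 157 days by the emergency suspension of filing deadlines (19 December 2007 to 24 May 2008), pushing the deadline to 16 February 2009.
The other events in the timeline have no effect on the limitation period under the stated rules.
Filing on 18 November 2008 beat the 16 February 2009 deadline — the action is timely.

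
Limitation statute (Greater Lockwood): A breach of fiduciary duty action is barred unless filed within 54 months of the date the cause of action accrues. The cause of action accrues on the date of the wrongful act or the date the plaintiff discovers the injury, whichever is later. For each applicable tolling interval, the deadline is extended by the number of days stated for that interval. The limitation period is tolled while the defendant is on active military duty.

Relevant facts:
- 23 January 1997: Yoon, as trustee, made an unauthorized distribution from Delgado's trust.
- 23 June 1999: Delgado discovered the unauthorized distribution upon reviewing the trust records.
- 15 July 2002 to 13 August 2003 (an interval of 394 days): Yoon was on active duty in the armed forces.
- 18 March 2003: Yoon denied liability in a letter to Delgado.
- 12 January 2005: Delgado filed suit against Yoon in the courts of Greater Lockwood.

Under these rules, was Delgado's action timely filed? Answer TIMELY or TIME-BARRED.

TIMELY

The claim accrued on 23 June 1999 — the later of the 23 January 1997 act and the 23 June 1999 discovery.
The untolled deadline — 54 months after 23 June 1999 — is 23 December 2003.
Because the defendant's active military service ran from 15 July 2002 to 13 August 2003, the deadline is extended by 394 days to 20 January 2005.
Nothing else in the chronology tolls or restarts the period.
Delgado filed on 12 January 2005, before the 20 January 2005 deadline, so the action is timely.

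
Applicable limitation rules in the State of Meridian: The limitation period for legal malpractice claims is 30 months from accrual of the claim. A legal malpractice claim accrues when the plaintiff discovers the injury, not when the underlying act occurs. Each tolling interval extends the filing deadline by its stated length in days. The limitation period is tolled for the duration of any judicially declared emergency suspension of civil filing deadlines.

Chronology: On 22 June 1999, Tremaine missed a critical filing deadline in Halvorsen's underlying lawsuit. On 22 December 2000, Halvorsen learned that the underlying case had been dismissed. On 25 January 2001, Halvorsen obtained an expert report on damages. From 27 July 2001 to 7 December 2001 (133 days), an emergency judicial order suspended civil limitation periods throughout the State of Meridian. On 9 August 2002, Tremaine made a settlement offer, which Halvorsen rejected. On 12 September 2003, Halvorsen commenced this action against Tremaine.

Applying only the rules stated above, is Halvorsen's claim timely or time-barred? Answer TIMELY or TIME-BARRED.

TIMELY

Accrual is tied to discovery, so the period began on 22 December 2000 rather than on 22 June 1999 when the act occurred.
30 months from 22 December 2000 is 22 June 2003.
Because the emergency suspension of filing deadlines ran from 27 July 2001 to 7 December 2001, the deadline is extended by 133 days to 2 November 2003.
The other events in the timeline have no effect on the limitation period under the stated rules.
Filing on 12 September 2003 beat the 2 November 2003 deadline — the action is timely.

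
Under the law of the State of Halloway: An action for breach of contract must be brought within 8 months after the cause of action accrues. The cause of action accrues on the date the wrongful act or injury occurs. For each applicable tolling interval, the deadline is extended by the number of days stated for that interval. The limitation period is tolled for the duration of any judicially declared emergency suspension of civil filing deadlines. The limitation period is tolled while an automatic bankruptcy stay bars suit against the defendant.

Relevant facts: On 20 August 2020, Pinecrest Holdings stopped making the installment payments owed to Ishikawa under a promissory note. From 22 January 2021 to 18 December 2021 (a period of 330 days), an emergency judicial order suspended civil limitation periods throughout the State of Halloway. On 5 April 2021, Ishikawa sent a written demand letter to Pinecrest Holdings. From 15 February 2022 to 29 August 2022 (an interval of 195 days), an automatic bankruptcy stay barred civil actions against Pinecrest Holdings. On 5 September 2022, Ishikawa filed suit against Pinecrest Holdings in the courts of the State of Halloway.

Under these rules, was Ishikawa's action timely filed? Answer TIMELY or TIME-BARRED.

The cause of action accrued on 20 August 2020, the date of the act.
Adding the 8 months base period to 20 August 2020 gives a deadline of 20 April 2021, before any tolling.
The emergency suspension of filing deadlines from 22 January 2021 to 18 December 2021 tolled the period for 330 days, extending the deadline to 16 March 2022.
The automatic bankruptcy stay from 15 February 2022 to 29 August 2022 tolled the period for 195 days, extending the deadline to 27 September 2022.
None of the other events listed affects the running of the period under the stated rules.
The 5 September 2022 filing precedes the 27 September 2022 deadline; the claim is timely.

TIMELY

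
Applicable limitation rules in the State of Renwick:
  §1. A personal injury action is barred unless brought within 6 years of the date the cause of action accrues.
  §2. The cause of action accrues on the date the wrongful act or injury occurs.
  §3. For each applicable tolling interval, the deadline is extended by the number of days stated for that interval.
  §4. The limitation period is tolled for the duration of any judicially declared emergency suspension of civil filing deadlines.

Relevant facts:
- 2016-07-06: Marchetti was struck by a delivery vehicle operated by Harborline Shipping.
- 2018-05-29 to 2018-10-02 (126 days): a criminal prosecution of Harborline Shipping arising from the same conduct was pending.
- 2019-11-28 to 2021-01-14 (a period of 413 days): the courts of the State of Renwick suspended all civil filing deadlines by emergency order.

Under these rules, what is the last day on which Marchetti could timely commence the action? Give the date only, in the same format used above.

2023-08-23

The cause of action accrued on 2016-07-06, the date of the act.
6 years from 2016-07-06 is 2022-07-06.
The period was tolled for 413 days by the emergency suspension of filing deadlines (2019-11-28 to 2021-01-14), pushing the deadline to 2023-08-23.
The pending criminal prosecution from 2018-05-29 to 2018-10-02 does not toll the period, because no stated rule makes a criminal prosecution a tolling event.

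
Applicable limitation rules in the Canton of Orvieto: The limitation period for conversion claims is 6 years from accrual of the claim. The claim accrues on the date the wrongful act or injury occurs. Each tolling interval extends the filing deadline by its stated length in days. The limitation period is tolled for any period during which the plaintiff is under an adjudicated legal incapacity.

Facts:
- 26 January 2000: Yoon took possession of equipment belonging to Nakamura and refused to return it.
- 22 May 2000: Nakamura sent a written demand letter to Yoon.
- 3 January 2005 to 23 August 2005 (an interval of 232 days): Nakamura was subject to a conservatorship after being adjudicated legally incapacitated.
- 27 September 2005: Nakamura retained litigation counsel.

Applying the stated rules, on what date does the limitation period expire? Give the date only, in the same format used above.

15 September 2006

The limitation period began to run on 26 January 2000.
The untolled deadline — 6 years after 26 January 2000 — is 26 January 2006.
The period was tolled for 232 days by the plaintiff's legal incapacity (3 January 2005 to 23 August 2005), pushing the deadline to 15 September 2006.
The other events in the timeline have no effect on the limitation period under the stated rules.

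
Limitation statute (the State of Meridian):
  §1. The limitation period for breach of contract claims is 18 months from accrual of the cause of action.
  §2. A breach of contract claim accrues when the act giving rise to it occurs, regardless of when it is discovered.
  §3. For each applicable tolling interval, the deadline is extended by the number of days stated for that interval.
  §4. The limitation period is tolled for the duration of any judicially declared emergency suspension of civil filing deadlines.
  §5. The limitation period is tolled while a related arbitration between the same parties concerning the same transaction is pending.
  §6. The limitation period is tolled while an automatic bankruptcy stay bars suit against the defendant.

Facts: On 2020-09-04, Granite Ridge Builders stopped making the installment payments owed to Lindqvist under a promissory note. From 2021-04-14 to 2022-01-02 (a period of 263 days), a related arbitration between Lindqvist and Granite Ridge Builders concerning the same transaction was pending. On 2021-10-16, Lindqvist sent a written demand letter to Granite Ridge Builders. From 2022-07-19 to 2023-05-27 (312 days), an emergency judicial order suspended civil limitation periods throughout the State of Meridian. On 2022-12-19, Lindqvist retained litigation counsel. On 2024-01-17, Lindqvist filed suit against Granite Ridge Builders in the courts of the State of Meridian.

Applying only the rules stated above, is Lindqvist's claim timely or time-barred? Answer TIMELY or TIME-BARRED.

TIME-BARRED

The cause of action accrued on 2020-09-04, the date of the act.
Adding the 18 months base period to 2020-09-04 gives a deadline of 2022-03-04, before any tolling.
Because the pending related arbitration ran from 2021-04-14 to 2022-01-02, the deadline is extended by 263 days to 2022-11-22.
Because the emergency suspension of filing deadlines ran from 2022-07-19 to 2023-05-27, the deadline is extended by 312 days to 2023-09-30.
The other events in the timeline have no effect on the limitation period under the stated rules.
Filing on 2024-01-17 missed the 2023-09-30 deadline — the action is time-barred.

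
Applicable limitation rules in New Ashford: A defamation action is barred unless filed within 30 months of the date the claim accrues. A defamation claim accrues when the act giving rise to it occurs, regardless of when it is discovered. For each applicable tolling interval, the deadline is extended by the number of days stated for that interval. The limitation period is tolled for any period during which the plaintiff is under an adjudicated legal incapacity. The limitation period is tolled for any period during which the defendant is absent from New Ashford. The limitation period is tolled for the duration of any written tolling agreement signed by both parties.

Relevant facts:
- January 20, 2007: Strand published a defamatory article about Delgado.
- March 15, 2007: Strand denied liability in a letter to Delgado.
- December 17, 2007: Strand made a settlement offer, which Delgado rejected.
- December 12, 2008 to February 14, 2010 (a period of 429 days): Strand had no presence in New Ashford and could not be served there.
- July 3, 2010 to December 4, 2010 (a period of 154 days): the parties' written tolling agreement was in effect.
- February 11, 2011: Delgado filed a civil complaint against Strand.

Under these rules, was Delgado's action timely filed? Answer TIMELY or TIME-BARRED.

The limitation period began to run on January 20, 2007.
30 months from January 20, 2007 is July 20, 2009.
Because the defendant's absence from the jurisdiction ran from December 12, 2008 to February 14, 2010, the deadline is extended by 429 days to September 22, 2010.
Because the written tolling agreement ran from July 3, 2010 to December 4, 2010, the deadline is extended by 154 days to February 23, 2011.
The other events in the timeline have no effect on the limitation period under the stated rules.
The February 11, 2011 filing precedes the February 23, 2011 deadline; the claim is timely.

TIMELY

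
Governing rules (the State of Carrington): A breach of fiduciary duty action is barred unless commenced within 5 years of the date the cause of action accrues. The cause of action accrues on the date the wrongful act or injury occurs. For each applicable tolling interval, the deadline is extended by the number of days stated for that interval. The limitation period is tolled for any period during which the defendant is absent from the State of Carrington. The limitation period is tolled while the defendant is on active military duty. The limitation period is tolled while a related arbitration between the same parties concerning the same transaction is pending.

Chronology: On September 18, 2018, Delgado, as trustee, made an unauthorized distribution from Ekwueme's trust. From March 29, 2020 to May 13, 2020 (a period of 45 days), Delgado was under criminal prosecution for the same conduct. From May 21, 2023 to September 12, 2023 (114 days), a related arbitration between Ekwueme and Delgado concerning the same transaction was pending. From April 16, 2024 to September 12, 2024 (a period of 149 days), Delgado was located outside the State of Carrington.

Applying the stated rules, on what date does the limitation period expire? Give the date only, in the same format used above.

The cause of action accrued on September 18, 2018, the date of the act.
The untolled deadline — 5 years after September 18, 2018 — is September 18, 2023.
The period was tolled for 114 days by the pending related arbitration (May 21, 2023 to September 12, 2023), pushing the deadline to January 10, 2024.
The defendant's absence from the jurisdiction starting April 16, 2024 came too late — the period had run on January 10, 2024 — and so does not extend the deadline.
Although a criminal prosecution ran from March 29, 2020 to May 13, 2020, the stated rules do not make that a tolling event, so it is disregarded.

January 10, 2024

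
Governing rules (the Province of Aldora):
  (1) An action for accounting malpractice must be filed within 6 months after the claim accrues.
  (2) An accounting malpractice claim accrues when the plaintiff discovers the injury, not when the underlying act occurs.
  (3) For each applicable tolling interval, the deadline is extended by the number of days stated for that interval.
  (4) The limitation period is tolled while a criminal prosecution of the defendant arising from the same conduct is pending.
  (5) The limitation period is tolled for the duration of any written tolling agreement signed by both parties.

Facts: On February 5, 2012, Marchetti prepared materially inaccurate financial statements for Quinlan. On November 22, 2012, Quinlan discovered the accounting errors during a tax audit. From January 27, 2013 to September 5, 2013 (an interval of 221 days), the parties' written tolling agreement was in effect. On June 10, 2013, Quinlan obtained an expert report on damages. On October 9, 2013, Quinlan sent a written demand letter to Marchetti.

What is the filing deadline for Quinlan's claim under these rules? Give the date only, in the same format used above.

December 29, 2013

Under the discovery rule, the claim accrued on November 22, 2012, when Quinlan discovered the injury — not on the February 5, 2012 date of the underlying act.
6 months from November 22, 2012 is May 22, 2013.
The written tolling agreement from January 27, 2013 to September 5, 2013 tolled the period for 221 days, extending the deadline to December 29, 2013.
The other events in the timeline have no effect on the limitation period under the stated rules.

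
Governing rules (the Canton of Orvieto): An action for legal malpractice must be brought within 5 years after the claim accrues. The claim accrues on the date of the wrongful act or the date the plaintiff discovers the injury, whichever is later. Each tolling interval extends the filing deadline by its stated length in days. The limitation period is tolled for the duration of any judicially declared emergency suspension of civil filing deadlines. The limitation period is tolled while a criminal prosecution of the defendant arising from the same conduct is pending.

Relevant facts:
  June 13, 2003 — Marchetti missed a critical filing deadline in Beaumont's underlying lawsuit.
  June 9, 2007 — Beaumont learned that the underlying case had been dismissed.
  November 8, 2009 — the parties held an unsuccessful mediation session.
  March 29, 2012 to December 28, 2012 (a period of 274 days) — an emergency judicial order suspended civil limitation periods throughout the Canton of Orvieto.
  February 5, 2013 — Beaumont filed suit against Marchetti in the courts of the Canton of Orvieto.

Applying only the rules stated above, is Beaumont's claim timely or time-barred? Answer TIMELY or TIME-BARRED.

Taking the later of the act (June 13, 2003) and discovery (June 9, 2007), the claim accrued on June 9, 2007.
The untolled deadline — 5 years after June 9, 2007 — is June 9, 2012.
The emergency suspension of filing deadlines from March 29, 2012 to December 28, 2012 tolled the period for 274 days, extending the deadline to March 10, 2013.
None of the other events listed affects the running of the period under the stated rules.
Beaumont filed on February 5, 2013, before the March 10, 2013 deadline, so the action is timely.

TIMELY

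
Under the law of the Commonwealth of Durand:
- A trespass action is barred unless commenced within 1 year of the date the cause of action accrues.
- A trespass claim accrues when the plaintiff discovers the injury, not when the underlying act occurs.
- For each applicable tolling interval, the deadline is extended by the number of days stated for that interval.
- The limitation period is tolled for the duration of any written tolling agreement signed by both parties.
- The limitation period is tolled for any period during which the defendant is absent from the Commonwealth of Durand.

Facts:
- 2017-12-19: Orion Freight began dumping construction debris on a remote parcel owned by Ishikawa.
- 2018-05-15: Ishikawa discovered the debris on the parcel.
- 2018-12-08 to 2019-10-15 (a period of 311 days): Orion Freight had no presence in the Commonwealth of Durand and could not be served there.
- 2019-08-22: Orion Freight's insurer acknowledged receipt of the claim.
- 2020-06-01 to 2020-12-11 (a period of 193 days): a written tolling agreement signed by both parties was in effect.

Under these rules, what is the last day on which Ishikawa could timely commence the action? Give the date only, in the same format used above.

Under the discovery rule, the claim accrued on 2018-05-15, when Ishikawa discovered the injury — not on the 2017-12-19 date of the underlying act.
1 year from 2018-05-15 is 2019-05-15.
Because the defendant's absence from the jurisdiction ran from 2018-12-08 to 2019-10-15, the deadline is extended by 311 days to 2020-03-21.
The written tolling agreement starting 2020-06-01 came too late — the period had run on 2020-03-21 — and so does not extend the deadline.
The other events in the timeline have no effect on the limitation period under the stated rules.

2020-03-21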